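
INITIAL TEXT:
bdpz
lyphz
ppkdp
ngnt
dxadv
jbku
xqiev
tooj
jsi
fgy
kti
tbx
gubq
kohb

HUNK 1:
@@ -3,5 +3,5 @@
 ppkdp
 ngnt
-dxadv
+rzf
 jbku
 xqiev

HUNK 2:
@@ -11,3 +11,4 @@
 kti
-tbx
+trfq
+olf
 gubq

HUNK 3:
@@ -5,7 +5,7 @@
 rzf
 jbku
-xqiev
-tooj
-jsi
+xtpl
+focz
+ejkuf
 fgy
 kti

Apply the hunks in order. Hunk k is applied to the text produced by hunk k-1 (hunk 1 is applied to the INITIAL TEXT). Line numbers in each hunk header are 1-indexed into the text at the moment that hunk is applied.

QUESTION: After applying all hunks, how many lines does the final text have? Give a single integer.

Answer: 15

Derivation:
Hunk 1: at line 3 remove [dxadv] add [rzf] -> 14 lines: bdpz lyphz ppkdp ngnt rzf jbku xqiev tooj jsi fgy kti tbx gubq kohb
Hunk 2: at line 11 remove [tbx] add [trfq,olf] -> 15 lines: bdpz lyphz ppkdp ngnt rzf jbku xqiev tooj jsi fgy kti trfq olf gubq kohb
Hunk 3: at line 5 remove [xqiev,tooj,jsi] add [xtpl,focz,ejkuf] -> 15 lines: bdpz lyphz ppkdp ngnt rzf jbku xtpl focz ejkuf fgy kti trfq olf gubq kohb
Final line count: 15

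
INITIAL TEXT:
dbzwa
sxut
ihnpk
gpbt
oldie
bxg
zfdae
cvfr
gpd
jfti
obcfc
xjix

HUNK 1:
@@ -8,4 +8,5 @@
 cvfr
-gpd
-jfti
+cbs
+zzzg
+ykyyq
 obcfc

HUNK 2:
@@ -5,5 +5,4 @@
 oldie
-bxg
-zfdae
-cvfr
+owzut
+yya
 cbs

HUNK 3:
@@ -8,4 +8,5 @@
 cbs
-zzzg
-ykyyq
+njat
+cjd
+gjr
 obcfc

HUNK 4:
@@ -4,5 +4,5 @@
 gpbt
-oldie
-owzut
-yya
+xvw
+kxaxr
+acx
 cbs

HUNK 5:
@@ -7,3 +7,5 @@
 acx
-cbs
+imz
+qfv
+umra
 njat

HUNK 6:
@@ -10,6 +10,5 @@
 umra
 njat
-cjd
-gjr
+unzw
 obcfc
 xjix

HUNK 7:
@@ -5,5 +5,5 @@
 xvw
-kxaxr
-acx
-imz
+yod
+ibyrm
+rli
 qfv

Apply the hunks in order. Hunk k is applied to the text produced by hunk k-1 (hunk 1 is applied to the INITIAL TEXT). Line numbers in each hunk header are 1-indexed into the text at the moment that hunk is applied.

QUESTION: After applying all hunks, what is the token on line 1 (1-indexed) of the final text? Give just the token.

Answer: dbzwa

Derivation:
Hunk 1: at line 8 remove [gpd,jfti] add [cbs,zzzg,ykyyq] -> 13 lines: dbzwa sxut ihnpk gpbt oldie bxg zfdae cvfr cbs zzzg ykyyq obcfc xjix
Hunk 2: at line 5 remove [bxg,zfdae,cvfr] add [owzut,yya] -> 12 lines: dbzwa sxut ihnpk gpbt oldie owzut yya cbs zzzg ykyyq obcfc xjix
Hunk 3: at line 8 remove [zzzg,ykyyq] add [njat,cjd,gjr] -> 13 lines: dbzwa sxut ihnpk gpbt oldie owzut yya cbs njat cjd gjr obcfc xjix
Hunk 4: at line 4 remove [oldie,owzut,yya] add [xvw,kxaxr,acx] -> 13 lines: dbzwa sxut ihnpk gpbt xvw kxaxr acx cbs njat cjd gjr obcfc xjix
Hunk 5: at line 7 remove [cbs] add [imz,qfv,umra] -> 15 lines: dbzwa sxut ihnpk gpbt xvw kxaxr acx imz qfv umra njat cjd gjr obcfc xjix
Hunk 6: at line 10 remove [cjd,gjr] add [unzw] -> 14 lines: dbzwa sxut ihnpk gpbt xvw kxaxr acx imz qfv umra njat unzw obcfc xjix
Hunk 7: at line 5 remove [kxaxr,acx,imz] add [yod,ibyrm,rli] -> 14 lines: dbzwa sxut ihnpk gpbt xvw yod ibyrm rli qfv umra njat unzw obcfc xjix
Final line 1: dbzwa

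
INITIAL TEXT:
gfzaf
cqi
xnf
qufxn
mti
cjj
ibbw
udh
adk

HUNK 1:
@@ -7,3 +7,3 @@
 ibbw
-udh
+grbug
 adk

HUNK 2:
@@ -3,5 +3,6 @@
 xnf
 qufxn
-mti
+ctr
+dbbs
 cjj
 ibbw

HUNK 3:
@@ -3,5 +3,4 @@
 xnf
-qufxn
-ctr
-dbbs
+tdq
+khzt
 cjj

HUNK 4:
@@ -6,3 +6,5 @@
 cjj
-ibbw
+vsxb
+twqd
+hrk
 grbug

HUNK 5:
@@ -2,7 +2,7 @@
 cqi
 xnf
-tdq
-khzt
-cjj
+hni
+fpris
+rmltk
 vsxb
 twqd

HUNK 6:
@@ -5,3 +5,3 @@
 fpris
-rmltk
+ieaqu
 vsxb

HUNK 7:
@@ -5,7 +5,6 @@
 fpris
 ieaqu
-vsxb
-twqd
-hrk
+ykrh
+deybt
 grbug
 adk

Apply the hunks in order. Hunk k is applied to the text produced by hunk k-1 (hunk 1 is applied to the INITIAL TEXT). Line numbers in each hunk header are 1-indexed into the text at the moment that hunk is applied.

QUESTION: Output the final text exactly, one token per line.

Hunk 1: at line 7 remove [udh] add [grbug] -> 9 lines: gfzaf cqi xnf qufxn mti cjj ibbw grbug adk
Hunk 2: at line 3 remove [mti] add [ctr,dbbs] -> 10 lines: gfzaf cqi xnf qufxn ctr dbbs cjj ibbw grbug adk
Hunk 3: at line 3 remove [qufxn,ctr,dbbs] add [tdq,khzt] -> 9 lines: gfzaf cqi xnf tdq khzt cjj ibbw grbug adk
Hunk 4: at line 6 remove [ibbw] add [vsxb,twqd,hrk] -> 11 lines: gfzaf cqi xnf tdq khzt cjj vsxb twqd hrk grbug adk
Hunk 5: at line 2 remove [tdq,khzt,cjj] add [hni,fpris,rmltk] -> 11 lines: gfzaf cqi xnf hni fpris rmltk vsxb twqd hrk grbug adk
Hunk 6: at line 5 remove [rmltk] add [ieaqu] -> 11 lines: gfzaf cqi xnf hni fpris ieaqu vsxb twqd hrk grbug adk
Hunk 7: at line 5 remove [vsxb,twqd,hrk] add [ykrh,deybt] -> 10 lines: gfzaf cqi xnf hni fpris ieaqu ykrh deybt grbug adk

Answer: gfzaf
cqi
xnf
hni
fpris
ieaqu
ykrh
deybt
grbug
adk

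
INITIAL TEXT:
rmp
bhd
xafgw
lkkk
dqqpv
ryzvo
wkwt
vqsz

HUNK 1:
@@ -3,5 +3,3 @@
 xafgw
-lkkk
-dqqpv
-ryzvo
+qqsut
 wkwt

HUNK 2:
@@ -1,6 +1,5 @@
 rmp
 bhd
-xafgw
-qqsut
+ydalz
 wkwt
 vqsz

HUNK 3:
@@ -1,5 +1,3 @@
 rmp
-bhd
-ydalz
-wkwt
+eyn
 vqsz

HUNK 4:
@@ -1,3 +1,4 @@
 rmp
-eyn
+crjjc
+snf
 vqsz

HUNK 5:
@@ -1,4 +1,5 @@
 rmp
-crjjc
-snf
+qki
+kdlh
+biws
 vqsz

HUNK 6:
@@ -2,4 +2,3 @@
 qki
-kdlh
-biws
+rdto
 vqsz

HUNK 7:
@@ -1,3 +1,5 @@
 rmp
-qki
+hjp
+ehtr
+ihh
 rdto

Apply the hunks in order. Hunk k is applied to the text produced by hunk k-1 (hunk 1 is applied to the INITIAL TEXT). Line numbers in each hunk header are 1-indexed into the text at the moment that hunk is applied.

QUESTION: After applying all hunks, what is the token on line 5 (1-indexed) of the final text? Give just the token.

Hunk 1: at line 3 remove [lkkk,dqqpv,ryzvo] add [qqsut] -> 6 lines: rmp bhd xafgw qqsut wkwt vqsz
Hunk 2: at line 1 remove [xafgw,qqsut] add [ydalz] -> 5 lines: rmp bhd ydalz wkwt vqsz
Hunk 3: at line 1 remove [bhd,ydalz,wkwt] add [eyn] -> 3 lines: rmp eyn vqsz
Hunk 4: at line 1 remove [eyn] add [crjjc,snf] -> 4 lines: rmp crjjc snf vqsz
Hunk 5: at line 1 remove [crjjc,snf] add [qki,kdlh,biws] -> 5 lines: rmp qki kdlh biws vqsz
Hunk 6: at line 2 remove [kdlh,biws] add [rdto] -> 4 lines: rmp qki rdto vqsz
Hunk 7: at line 1 remove [qki] add [hjp,ehtr,ihh] -> 6 lines: rmp hjp ehtr ihh rdto vqsz
Final line 5: rdto

Answer: rdto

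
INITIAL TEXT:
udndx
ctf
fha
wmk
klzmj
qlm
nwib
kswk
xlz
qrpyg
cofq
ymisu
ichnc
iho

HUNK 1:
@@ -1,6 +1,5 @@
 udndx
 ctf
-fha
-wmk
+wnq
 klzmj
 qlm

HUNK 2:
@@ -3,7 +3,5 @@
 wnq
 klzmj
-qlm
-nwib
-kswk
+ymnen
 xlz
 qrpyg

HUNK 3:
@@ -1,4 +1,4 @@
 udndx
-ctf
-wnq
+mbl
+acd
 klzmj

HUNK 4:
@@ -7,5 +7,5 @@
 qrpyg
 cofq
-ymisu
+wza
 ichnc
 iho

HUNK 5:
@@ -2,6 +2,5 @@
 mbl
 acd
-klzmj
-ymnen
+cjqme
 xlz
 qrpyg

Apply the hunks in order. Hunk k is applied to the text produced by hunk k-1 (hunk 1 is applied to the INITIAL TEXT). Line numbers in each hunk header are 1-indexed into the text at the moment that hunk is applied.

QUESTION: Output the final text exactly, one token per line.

Hunk 1: at line 1 remove [fha,wmk] add [wnq] -> 13 lines: udndx ctf wnq klzmj qlm nwib kswk xlz qrpyg cofq ymisu ichnc iho
Hunk 2: at line 3 remove [qlm,nwib,kswk] add [ymnen] -> 11 lines: udndx ctf wnq klzmj ymnen xlz qrpyg cofq ymisu ichnc iho
Hunk 3: at line 1 remove [ctf,wnq] add [mbl,acd] -> 11 lines: udndx mbl acd klzmj ymnen xlz qrpyg cofq ymisu ichnc iho
Hunk 4: at line 7 remove [ymisu] add [wza] -> 11 lines: udndx mbl acd klzmj ymnen xlz qrpyg cofq wza ichnc iho
Hunk 5: at line 2 remove [klzmj,ymnen] add [cjqme] -> 10 lines: udndx mbl acd cjqme xlz qrpyg cofq wza ichnc iho

Answer: udndx
mbl
acd
cjqme
xlz
qrpyg
cofq
wza
ichnc
iho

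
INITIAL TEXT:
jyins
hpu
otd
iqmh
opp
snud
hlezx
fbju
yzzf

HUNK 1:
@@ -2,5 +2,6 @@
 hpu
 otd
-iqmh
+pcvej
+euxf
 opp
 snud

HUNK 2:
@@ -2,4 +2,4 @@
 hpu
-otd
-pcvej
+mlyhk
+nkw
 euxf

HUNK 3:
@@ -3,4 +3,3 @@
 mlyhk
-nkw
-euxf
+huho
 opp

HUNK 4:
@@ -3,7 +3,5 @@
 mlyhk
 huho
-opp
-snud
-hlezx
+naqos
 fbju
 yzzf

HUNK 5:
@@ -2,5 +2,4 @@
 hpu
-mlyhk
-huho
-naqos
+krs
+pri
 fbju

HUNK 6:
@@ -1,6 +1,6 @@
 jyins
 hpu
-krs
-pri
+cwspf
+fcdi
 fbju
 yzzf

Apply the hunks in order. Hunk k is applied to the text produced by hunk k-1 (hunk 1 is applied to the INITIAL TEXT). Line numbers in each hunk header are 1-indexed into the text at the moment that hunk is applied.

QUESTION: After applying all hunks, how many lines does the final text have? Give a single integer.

Hunk 1: at line 2 remove [iqmh] add [pcvej,euxf] -> 10 lines: jyins hpu otd pcvej euxf opp snud hlezx fbju yzzf
Hunk 2: at line 2 remove [otd,pcvej] add [mlyhk,nkw] -> 10 lines: jyins hpu mlyhk nkw euxf opp snud hlezx fbju yzzf
Hunk 3: at line 3 remove [nkw,euxf] add [huho] -> 9 lines: jyins hpu mlyhk huho opp snud hlezx fbju yzzf
Hunk 4: at line 3 remove [opp,snud,hlezx] add [naqos] -> 7 lines: jyins hpu mlyhk huho naqos fbju yzzf
Hunk 5: at line 2 remove [mlyhk,huho,naqos] add [krs,pri] -> 6 lines: jyins hpu krs pri fbju yzzf
Hunk 6: at line 1 remove [krs,pri] add [cwspf,fcdi] -> 6 lines: jyins hpu cwspf fcdi fbju yzzf
Final line count: 6

Answer: 6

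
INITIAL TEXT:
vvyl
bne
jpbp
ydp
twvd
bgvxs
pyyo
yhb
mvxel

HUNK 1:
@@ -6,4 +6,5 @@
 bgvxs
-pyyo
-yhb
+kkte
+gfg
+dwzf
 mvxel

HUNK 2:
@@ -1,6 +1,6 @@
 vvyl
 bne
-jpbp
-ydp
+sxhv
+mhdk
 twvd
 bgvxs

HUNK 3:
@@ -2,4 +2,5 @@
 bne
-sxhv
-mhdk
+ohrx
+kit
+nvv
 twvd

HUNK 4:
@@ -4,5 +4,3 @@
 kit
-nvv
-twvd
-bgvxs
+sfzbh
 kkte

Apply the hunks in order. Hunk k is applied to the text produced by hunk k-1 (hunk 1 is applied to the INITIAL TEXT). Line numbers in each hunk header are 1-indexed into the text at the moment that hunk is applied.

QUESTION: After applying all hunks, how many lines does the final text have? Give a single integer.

Hunk 1: at line 6 remove [pyyo,yhb] add [kkte,gfg,dwzf] -> 10 lines: vvyl bne jpbp ydp twvd bgvxs kkte gfg dwzf mvxel
Hunk 2: at line 1 remove [jpbp,ydp] add [sxhv,mhdk] -> 10 lines: vvyl bne sxhv mhdk twvd bgvxs kkte gfg dwzf mvxel
Hunk 3: at line 2 remove [sxhv,mhdk] add [ohrx,kit,nvv] -> 11 lines: vvyl bne ohrx kit nvv twvd bgvxs kkte gfg dwzf mvxel
Hunk 4: at line 4 remove [nvv,twvd,bgvxs] add [sfzbh] -> 9 lines: vvyl bne ohrx kit sfzbh kkte gfg dwzf mvxel
Final line count: 9

Answer: 9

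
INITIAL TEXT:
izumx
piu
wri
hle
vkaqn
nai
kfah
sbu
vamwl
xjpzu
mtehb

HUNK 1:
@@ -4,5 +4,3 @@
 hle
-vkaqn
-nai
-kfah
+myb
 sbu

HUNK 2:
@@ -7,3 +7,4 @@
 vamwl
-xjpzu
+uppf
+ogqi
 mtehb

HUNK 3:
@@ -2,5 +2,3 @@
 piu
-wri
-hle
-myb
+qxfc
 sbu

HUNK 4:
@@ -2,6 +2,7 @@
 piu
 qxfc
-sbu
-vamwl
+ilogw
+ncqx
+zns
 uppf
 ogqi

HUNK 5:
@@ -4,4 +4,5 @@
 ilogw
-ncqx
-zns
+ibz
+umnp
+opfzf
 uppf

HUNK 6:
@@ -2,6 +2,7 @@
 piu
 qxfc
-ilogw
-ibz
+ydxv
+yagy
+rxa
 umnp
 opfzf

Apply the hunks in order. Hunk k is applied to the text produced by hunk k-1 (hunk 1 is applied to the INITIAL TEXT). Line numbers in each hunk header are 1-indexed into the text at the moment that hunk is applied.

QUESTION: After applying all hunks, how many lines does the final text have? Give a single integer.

Answer: 11

Derivation:
Hunk 1: at line 4 remove [vkaqn,nai,kfah] add [myb] -> 9 lines: izumx piu wri hle myb sbu vamwl xjpzu mtehb
Hunk 2: at line 7 remove [xjpzu] add [uppf,ogqi] -> 10 lines: izumx piu wri hle myb sbu vamwl uppf ogqi mtehb
Hunk 3: at line 2 remove [wri,hle,myb] add [qxfc] -> 8 lines: izumx piu qxfc sbu vamwl uppf ogqi mtehb
Hunk 4: at line 2 remove [sbu,vamwl] add [ilogw,ncqx,zns] -> 9 lines: izumx piu qxfc ilogw ncqx zns uppf ogqi mtehb
Hunk 5: at line 4 remove [ncqx,zns] add [ibz,umnp,opfzf] -> 10 lines: izumx piu qxfc ilogw ibz umnp opfzf uppf ogqi mtehb
Hunk 6: at line 2 remove [ilogw,ibz] add [ydxv,yagy,rxa] -> 11 lines: izumx piu qxfc ydxv yagy rxa umnp opfzf uppf ogqi mtehb
Final line count: 11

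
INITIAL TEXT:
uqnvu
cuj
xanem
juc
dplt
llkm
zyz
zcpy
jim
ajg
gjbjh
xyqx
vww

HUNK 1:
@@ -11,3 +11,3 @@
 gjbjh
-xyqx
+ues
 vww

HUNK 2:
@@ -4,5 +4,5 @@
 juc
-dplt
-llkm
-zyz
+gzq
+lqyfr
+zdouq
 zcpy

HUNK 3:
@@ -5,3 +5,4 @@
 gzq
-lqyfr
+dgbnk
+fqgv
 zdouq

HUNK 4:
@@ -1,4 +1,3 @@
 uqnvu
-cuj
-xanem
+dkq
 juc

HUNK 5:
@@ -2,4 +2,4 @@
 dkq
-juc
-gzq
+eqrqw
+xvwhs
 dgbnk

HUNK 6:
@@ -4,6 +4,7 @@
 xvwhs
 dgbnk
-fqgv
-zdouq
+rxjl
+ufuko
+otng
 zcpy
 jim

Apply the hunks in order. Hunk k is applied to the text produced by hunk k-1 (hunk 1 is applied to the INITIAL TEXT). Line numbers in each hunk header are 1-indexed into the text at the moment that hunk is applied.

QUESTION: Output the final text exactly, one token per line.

Hunk 1: at line 11 remove [xyqx] add [ues] -> 13 lines: uqnvu cuj xanem juc dplt llkm zyz zcpy jim ajg gjbjh ues vww
Hunk 2: at line 4 remove [dplt,llkm,zyz] add [gzq,lqyfr,zdouq] -> 13 lines: uqnvu cuj xanem juc gzq lqyfr zdouq zcpy jim ajg gjbjh ues vww
Hunk 3: at line 5 remove [lqyfr] add [dgbnk,fqgv] -> 14 lines: uqnvu cuj xanem juc gzq dgbnk fqgv zdouq zcpy jim ajg gjbjh ues vww
Hunk 4: at line 1 remove [cuj,xanem] add [dkq] -> 13 lines: uqnvu dkq juc gzq dgbnk fqgv zdouq zcpy jim ajg gjbjh ues vww
Hunk 5: at line 2 remove [juc,gzq] add [eqrqw,xvwhs] -> 13 lines: uqnvu dkq eqrqw xvwhs dgbnk fqgv zdouq zcpy jim ajg gjbjh ues vww
Hunk 6: at line 4 remove [fqgv,zdouq] add [rxjl,ufuko,otng] -> 14 lines: uqnvu dkq eqrqw xvwhs dgbnk rxjl ufuko otng zcpy jim ajg gjbjh ues vww

Answer: uqnvu
dkq
eqrqw
xvwhs
dgbnk
rxjl
ufuko
otng
zcpy
jim
ajg
gjbjh
ues
vww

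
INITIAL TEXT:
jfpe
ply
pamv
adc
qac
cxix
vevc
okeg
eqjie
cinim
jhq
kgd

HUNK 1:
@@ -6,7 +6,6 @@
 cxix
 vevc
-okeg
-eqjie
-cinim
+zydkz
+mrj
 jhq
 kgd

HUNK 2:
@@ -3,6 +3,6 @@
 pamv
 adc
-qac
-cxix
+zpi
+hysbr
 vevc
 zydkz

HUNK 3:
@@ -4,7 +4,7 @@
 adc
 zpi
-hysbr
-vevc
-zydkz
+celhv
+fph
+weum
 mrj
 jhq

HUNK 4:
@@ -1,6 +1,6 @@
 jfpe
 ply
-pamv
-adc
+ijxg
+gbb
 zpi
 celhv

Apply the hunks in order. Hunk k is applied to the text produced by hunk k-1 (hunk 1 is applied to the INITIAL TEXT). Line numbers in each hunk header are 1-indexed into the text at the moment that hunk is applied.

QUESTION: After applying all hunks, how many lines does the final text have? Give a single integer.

Hunk 1: at line 6 remove [okeg,eqjie,cinim] add [zydkz,mrj] -> 11 lines: jfpe ply pamv adc qac cxix vevc zydkz mrj jhq kgd
Hunk 2: at line 3 remove [qac,cxix] add [zpi,hysbr] -> 11 lines: jfpe ply pamv adc zpi hysbr vevc zydkz mrj jhq kgd
Hunk 3: at line 4 remove [hysbr,vevc,zydkz] add [celhv,fph,weum] -> 11 lines: jfpe ply pamv adc zpi celhv fph weum mrj jhq kgd
Hunk 4: at line 1 remove [pamv,adc] add [ijxg,gbb] -> 11 lines: jfpe ply ijxg gbb zpi celhv fph weum mrj jhq kgd
Final line count: 11

Answer: 11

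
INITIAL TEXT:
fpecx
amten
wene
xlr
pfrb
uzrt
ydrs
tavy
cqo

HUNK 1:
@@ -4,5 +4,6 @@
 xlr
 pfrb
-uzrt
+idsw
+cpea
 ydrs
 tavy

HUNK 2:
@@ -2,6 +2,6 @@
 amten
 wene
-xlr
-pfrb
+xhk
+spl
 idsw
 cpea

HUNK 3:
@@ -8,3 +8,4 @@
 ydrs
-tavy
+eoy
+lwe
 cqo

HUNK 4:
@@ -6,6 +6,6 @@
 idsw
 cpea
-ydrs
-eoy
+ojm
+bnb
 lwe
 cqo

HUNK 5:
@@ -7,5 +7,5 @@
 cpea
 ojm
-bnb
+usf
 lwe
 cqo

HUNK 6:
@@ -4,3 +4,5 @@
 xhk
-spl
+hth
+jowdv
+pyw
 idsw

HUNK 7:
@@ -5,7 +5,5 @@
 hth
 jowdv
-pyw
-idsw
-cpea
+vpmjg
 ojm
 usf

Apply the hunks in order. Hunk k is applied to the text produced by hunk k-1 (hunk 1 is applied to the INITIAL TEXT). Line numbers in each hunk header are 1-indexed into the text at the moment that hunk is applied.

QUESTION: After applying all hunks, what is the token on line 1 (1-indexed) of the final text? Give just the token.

Hunk 1: at line 4 remove [uzrt] add [idsw,cpea] -> 10 lines: fpecx amten wene xlr pfrb idsw cpea ydrs tavy cqo
Hunk 2: at line 2 remove [xlr,pfrb] add [xhk,spl] -> 10 lines: fpecx amten wene xhk spl idsw cpea ydrs tavy cqo
Hunk 3: at line 8 remove [tavy] add [eoy,lwe] -> 11 lines: fpecx amten wene xhk spl idsw cpea ydrs eoy lwe cqo
Hunk 4: at line 6 remove [ydrs,eoy] add [ojm,bnb] -> 11 lines: fpecx amten wene xhk spl idsw cpea ojm bnb lwe cqo
Hunk 5: at line 7 remove [bnb] add [usf] -> 11 lines: fpecx amten wene xhk spl idsw cpea ojm usf lwe cqo
Hunk 6: at line 4 remove [spl] add [hth,jowdv,pyw] -> 13 lines: fpecx amten wene xhk hth jowdv pyw idsw cpea ojm usf lwe cqo
Hunk 7: at line 5 remove [pyw,idsw,cpea] add [vpmjg] -> 11 lines: fpecx amten wene xhk hth jowdv vpmjg ojm usf lwe cqo
Final line 1: fpecx

Answer: fpecx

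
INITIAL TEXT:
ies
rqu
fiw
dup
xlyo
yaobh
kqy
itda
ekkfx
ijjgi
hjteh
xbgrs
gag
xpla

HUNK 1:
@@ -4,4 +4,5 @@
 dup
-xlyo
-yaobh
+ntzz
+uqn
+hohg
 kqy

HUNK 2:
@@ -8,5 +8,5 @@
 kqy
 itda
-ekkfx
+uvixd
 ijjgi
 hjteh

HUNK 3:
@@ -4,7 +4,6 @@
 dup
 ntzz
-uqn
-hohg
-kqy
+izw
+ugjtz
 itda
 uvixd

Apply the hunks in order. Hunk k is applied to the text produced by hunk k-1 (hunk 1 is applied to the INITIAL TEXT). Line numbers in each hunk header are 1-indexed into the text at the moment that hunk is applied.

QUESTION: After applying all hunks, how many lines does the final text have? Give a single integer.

Hunk 1: at line 4 remove [xlyo,yaobh] add [ntzz,uqn,hohg] -> 15 lines: ies rqu fiw dup ntzz uqn hohg kqy itda ekkfx ijjgi hjteh xbgrs gag xpla
Hunk 2: at line 8 remove [ekkfx] add [uvixd] -> 15 lines: ies rqu fiw dup ntzz uqn hohg kqy itda uvixd ijjgi hjteh xbgrs gag xpla
Hunk 3: at line 4 remove [uqn,hohg,kqy] add [izw,ugjtz] -> 14 lines: ies rqu fiw dup ntzz izw ugjtz itda uvixd ijjgi hjteh xbgrs gag xpla
Final line count: 14

Answer: 14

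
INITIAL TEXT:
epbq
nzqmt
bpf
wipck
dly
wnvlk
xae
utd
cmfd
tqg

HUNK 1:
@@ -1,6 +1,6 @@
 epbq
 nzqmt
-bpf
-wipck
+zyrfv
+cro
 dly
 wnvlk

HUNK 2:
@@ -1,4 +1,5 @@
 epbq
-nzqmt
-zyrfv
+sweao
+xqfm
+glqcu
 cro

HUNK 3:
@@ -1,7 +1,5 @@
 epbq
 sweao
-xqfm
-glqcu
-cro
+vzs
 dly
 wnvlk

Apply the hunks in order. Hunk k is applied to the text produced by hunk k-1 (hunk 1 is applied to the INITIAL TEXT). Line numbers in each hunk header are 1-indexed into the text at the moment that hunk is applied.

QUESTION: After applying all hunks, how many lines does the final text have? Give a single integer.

Answer: 9

Derivation:
Hunk 1: at line 1 remove [bpf,wipck] add [zyrfv,cro] -> 10 lines: epbq nzqmt zyrfv cro dly wnvlk xae utd cmfd tqg
Hunk 2: at line 1 remove [nzqmt,zyrfv] add [sweao,xqfm,glqcu] -> 11 lines: epbq sweao xqfm glqcu cro dly wnvlk xae utd cmfd tqg
Hunk 3: at line 1 remove [xqfm,glqcu,cro] add [vzs] -> 9 lines: epbq sweao vzs dly wnvlk xae utd cmfd tqg
Final line count: 9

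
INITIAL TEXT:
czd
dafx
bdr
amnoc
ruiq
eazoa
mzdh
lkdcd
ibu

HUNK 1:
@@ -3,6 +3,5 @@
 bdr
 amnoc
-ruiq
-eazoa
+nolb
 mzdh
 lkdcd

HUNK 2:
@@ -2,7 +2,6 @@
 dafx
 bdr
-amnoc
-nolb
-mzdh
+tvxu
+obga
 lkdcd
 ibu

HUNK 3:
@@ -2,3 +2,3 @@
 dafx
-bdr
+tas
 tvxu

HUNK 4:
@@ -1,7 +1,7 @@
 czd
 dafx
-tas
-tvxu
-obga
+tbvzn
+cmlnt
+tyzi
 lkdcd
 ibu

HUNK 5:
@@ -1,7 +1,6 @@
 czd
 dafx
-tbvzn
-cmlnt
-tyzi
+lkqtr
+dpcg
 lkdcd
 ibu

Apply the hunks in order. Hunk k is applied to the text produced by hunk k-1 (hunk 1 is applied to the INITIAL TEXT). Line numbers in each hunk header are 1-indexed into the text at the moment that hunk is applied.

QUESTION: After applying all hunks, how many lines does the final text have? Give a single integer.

Hunk 1: at line 3 remove [ruiq,eazoa] add [nolb] -> 8 lines: czd dafx bdr amnoc nolb mzdh lkdcd ibu
Hunk 2: at line 2 remove [amnoc,nolb,mzdh] add [tvxu,obga] -> 7 lines: czd dafx bdr tvxu obga lkdcd ibu
Hunk 3: at line 2 remove [bdr] add [tas] -> 7 lines: czd dafx tas tvxu obga lkdcd ibu
Hunk 4: at line 1 remove [tas,tvxu,obga] add [tbvzn,cmlnt,tyzi] -> 7 lines: czd dafx tbvzn cmlnt tyzi lkdcd ibu
Hunk 5: at line 1 remove [tbvzn,cmlnt,tyzi] add [lkqtr,dpcg] -> 6 lines: czd dafx lkqtr dpcg lkdcd ibu
Final line count: 6

Answer: 6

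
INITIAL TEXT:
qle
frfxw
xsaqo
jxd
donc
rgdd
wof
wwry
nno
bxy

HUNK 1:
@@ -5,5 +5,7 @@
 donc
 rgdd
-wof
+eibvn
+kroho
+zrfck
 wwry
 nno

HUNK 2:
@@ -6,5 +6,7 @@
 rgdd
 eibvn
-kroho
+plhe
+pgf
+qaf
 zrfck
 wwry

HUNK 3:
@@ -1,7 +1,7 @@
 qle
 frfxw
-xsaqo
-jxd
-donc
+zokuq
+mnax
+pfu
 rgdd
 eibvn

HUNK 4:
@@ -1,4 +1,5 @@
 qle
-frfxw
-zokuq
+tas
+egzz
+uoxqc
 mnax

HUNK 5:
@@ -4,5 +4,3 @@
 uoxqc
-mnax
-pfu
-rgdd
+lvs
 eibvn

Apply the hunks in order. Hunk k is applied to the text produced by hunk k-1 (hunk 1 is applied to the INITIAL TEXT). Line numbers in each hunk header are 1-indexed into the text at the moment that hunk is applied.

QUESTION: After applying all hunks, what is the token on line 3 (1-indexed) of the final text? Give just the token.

Answer: egzz

Derivation:
Hunk 1: at line 5 remove [wof] add [eibvn,kroho,zrfck] -> 12 lines: qle frfxw xsaqo jxd donc rgdd eibvn kroho zrfck wwry nno bxy
Hunk 2: at line 6 remove [kroho] add [plhe,pgf,qaf] -> 14 lines: qle frfxw xsaqo jxd donc rgdd eibvn plhe pgf qaf zrfck wwry nno bxy
Hunk 3: at line 1 remove [xsaqo,jxd,donc] add [zokuq,mnax,pfu] -> 14 lines: qle frfxw zokuq mnax pfu rgdd eibvn plhe pgf qaf zrfck wwry nno bxy
Hunk 4: at line 1 remove [frfxw,zokuq] add [tas,egzz,uoxqc] -> 15 lines: qle tas egzz uoxqc mnax pfu rgdd eibvn plhe pgf qaf zrfck wwry nno bxy
Hunk 5: at line 4 remove [mnax,pfu,rgdd] add [lvs] -> 13 lines: qle tas egzz uoxqc lvs eibvn plhe pgf qaf zrfck wwry nno bxy
Final line 3: egzz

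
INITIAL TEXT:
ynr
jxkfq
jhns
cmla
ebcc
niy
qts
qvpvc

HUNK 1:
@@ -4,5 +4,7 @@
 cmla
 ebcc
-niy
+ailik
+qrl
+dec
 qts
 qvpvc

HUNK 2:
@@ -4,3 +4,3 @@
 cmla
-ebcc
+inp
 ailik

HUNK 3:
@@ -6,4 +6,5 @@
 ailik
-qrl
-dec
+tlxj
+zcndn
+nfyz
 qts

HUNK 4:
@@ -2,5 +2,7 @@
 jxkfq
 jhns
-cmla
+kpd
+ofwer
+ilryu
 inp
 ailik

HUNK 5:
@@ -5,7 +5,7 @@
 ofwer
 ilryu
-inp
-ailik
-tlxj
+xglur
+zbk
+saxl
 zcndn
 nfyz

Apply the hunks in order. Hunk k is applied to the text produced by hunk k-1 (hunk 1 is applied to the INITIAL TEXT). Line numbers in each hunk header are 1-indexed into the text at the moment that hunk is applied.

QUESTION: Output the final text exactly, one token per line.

Answer: ynr
jxkfq
jhns
kpd
ofwer
ilryu
xglur
zbk
saxl
zcndn
nfyz
qts
qvpvc

Derivation:
Hunk 1: at line 4 remove [niy] add [ailik,qrl,dec] -> 10 lines: ynr jxkfq jhns cmla ebcc ailik qrl dec qts qvpvc
Hunk 2: at line 4 remove [ebcc] add [inp] -> 10 lines: ynr jxkfq jhns cmla inp ailik qrl dec qts qvpvc
Hunk 3: at line 6 remove [qrl,dec] add [tlxj,zcndn,nfyz] -> 11 lines: ynr jxkfq jhns cmla inp ailik tlxj zcndn nfyz qts qvpvc
Hunk 4: at line 2 remove [cmla] add [kpd,ofwer,ilryu] -> 13 lines: ynr jxkfq jhns kpd ofwer ilryu inp ailik tlxj zcndn nfyz qts qvpvc
Hunk 5: at line 5 remove [inp,ailik,tlxj] add [xglur,zbk,saxl] -> 13 lines: ynr jxkfq jhns kpd ofwer ilryu xglur zbk saxl zcndn nfyz qts qvpvc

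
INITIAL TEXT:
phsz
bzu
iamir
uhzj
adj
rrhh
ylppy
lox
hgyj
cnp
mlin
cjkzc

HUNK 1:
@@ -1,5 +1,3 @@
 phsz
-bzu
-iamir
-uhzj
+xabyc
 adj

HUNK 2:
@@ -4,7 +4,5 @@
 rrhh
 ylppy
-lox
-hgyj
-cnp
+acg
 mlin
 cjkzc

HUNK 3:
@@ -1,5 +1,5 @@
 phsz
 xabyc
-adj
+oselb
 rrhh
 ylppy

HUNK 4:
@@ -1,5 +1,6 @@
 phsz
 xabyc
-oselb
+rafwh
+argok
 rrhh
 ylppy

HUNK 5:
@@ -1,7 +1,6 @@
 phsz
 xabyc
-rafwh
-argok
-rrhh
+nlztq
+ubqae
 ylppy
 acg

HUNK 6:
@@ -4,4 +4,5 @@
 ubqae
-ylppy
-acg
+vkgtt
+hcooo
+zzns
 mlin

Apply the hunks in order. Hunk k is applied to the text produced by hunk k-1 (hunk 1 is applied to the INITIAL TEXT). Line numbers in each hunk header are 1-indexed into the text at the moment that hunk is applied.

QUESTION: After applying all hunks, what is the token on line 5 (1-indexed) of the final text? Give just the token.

Answer: vkgtt

Derivation:
Hunk 1: at line 1 remove [bzu,iamir,uhzj] add [xabyc] -> 10 lines: phsz xabyc adj rrhh ylppy lox hgyj cnp mlin cjkzc
Hunk 2: at line 4 remove [lox,hgyj,cnp] add [acg] -> 8 lines: phsz xabyc adj rrhh ylppy acg mlin cjkzc
Hunk 3: at line 1 remove [adj] add [oselb] -> 8 lines: phsz xabyc oselb rrhh ylppy acg mlin cjkzc
Hunk 4: at line 1 remove [oselb] add [rafwh,argok] -> 9 lines: phsz xabyc rafwh argok rrhh ylppy acg mlin cjkzc
Hunk 5: at line 1 remove [rafwh,argok,rrhh] add [nlztq,ubqae] -> 8 lines: phsz xabyc nlztq ubqae ylppy acg mlin cjkzc
Hunk 6: at line 4 remove [ylppy,acg] add [vkgtt,hcooo,zzns] -> 9 lines: phsz xabyc nlztq ubqae vkgtt hcooo zzns mlin cjkzc
Final line 5: vkgtt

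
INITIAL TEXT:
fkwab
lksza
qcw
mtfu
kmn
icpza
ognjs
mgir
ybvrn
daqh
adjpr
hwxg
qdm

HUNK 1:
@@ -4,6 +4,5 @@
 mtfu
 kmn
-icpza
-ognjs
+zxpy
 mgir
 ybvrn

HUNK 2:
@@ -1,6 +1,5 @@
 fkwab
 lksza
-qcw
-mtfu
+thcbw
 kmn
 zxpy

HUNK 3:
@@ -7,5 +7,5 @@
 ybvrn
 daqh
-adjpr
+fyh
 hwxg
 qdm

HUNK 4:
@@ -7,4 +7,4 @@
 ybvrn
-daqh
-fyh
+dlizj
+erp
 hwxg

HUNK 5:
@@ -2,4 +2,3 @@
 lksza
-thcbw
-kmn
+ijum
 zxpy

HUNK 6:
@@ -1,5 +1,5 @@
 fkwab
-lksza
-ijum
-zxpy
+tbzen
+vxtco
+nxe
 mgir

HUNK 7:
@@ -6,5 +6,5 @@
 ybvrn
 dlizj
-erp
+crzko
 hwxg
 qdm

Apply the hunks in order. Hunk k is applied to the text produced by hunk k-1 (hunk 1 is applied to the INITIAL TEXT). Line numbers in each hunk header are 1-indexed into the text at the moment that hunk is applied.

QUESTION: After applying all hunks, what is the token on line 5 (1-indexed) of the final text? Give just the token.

Answer: mgir

Derivation:
Hunk 1: at line 4 remove [icpza,ognjs] add [zxpy] -> 12 lines: fkwab lksza qcw mtfu kmn zxpy mgir ybvrn daqh adjpr hwxg qdm
Hunk 2: at line 1 remove [qcw,mtfu] add [thcbw] -> 11 lines: fkwab lksza thcbw kmn zxpy mgir ybvrn daqh adjpr hwxg qdm
Hunk 3: at line 7 remove [adjpr] add [fyh] -> 11 lines: fkwab lksza thcbw kmn zxpy mgir ybvrn daqh fyh hwxg qdm
Hunk 4: at line 7 remove [daqh,fyh] add [dlizj,erp] -> 11 lines: fkwab lksza thcbw kmn zxpy mgir ybvrn dlizj erp hwxg qdm
Hunk 5: at line 2 remove [thcbw,kmn] add [ijum] -> 10 lines: fkwab lksza ijum zxpy mgir ybvrn dlizj erp hwxg qdm
Hunk 6: at line 1 remove [lksza,ijum,zxpy] add [tbzen,vxtco,nxe] -> 10 lines: fkwab tbzen vxtco nxe mgir ybvrn dlizj erp hwxg qdm
Hunk 7: at line 6 remove [erp] add [crzko] -> 10 lines: fkwab tbzen vxtco nxe mgir ybvrn dlizj crzko hwxg qdm
Final line 5: mgir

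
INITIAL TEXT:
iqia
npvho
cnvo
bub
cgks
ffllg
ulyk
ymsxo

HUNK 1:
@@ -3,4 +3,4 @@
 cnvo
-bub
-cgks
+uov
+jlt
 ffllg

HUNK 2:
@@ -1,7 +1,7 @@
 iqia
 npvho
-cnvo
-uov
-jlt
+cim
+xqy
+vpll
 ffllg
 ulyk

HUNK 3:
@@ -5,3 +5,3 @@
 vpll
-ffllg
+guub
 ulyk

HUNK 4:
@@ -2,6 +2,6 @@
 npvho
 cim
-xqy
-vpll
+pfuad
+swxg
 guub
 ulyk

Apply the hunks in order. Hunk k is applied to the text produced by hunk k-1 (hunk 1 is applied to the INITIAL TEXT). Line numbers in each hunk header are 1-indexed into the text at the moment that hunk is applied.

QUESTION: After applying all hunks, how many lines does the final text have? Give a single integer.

Hunk 1: at line 3 remove [bub,cgks] add [uov,jlt] -> 8 lines: iqia npvho cnvo uov jlt ffllg ulyk ymsxo
Hunk 2: at line 1 remove [cnvo,uov,jlt] add [cim,xqy,vpll] -> 8 lines: iqia npvho cim xqy vpll ffllg ulyk ymsxo
Hunk 3: at line 5 remove [ffllg] add [guub] -> 8 lines: iqia npvho cim xqy vpll guub ulyk ymsxo
Hunk 4: at line 2 remove [xqy,vpll] add [pfuad,swxg] -> 8 lines: iqia npvho cim pfuad swxg guub ulyk ymsxo
Final line count: 8

Answer: 8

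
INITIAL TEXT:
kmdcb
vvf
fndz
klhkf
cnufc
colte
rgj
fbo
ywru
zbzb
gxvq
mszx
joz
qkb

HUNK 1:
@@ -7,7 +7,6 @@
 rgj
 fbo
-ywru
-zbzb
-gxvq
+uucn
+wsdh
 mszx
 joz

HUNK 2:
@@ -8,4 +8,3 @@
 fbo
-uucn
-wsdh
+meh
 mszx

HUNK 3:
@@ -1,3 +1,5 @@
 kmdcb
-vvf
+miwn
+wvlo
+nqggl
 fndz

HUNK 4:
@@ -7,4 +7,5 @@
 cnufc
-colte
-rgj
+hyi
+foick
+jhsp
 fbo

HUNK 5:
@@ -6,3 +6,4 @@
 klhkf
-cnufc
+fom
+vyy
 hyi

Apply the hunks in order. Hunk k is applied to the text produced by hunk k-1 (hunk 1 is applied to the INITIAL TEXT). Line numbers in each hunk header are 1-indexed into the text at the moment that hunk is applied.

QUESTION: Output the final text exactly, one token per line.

Answer: kmdcb
miwn
wvlo
nqggl
fndz
klhkf
fom
vyy
hyi
foick
jhsp
fbo
meh
mszx
joz
qkb

Derivation:
Hunk 1: at line 7 remove [ywru,zbzb,gxvq] add [uucn,wsdh] -> 13 lines: kmdcb vvf fndz klhkf cnufc colte rgj fbo uucn wsdh mszx joz qkb
Hunk 2: at line 8 remove [uucn,wsdh] add [meh] -> 12 lines: kmdcb vvf fndz klhkf cnufc colte rgj fbo meh mszx joz qkb
Hunk 3: at line 1 remove [vvf] add [miwn,wvlo,nqggl] -> 14 lines: kmdcb miwn wvlo nqggl fndz klhkf cnufc colte rgj fbo meh mszx joz qkb
Hunk 4: at line 7 remove [colte,rgj] add [hyi,foick,jhsp] -> 15 lines: kmdcb miwn wvlo nqggl fndz klhkf cnufc hyi foick jhsp fbo meh mszx joz qkb
Hunk 5: at line 6 remove [cnufc] add [fom,vyy] -> 16 lines: kmdcb miwn wvlo nqggl fndz klhkf fom vyy hyi foick jhsp fbo meh mszx joz qkb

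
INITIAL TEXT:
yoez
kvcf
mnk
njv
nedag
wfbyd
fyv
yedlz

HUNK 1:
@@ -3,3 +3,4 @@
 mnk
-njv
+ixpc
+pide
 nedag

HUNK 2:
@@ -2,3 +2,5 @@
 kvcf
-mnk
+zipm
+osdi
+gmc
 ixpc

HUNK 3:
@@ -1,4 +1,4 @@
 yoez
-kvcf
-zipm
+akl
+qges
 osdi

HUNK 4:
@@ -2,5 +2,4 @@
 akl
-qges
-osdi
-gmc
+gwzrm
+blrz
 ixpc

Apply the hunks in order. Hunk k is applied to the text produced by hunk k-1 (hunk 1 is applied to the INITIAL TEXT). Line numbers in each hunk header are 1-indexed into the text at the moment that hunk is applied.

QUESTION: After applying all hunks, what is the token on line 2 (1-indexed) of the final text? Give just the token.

Hunk 1: at line 3 remove [njv] add [ixpc,pide] -> 9 lines: yoez kvcf mnk ixpc pide nedag wfbyd fyv yedlz
Hunk 2: at line 2 remove [mnk] add [zipm,osdi,gmc] -> 11 lines: yoez kvcf zipm osdi gmc ixpc pide nedag wfbyd fyv yedlz
Hunk 3: at line 1 remove [kvcf,zipm] add [akl,qges] -> 11 lines: yoez akl qges osdi gmc ixpc pide nedag wfbyd fyv yedlz
Hunk 4: at line 2 remove [qges,osdi,gmc] add [gwzrm,blrz] -> 10 lines: yoez akl gwzrm blrz ixpc pide nedag wfbyd fyv yedlz
Final line 2: akl

Answer: akl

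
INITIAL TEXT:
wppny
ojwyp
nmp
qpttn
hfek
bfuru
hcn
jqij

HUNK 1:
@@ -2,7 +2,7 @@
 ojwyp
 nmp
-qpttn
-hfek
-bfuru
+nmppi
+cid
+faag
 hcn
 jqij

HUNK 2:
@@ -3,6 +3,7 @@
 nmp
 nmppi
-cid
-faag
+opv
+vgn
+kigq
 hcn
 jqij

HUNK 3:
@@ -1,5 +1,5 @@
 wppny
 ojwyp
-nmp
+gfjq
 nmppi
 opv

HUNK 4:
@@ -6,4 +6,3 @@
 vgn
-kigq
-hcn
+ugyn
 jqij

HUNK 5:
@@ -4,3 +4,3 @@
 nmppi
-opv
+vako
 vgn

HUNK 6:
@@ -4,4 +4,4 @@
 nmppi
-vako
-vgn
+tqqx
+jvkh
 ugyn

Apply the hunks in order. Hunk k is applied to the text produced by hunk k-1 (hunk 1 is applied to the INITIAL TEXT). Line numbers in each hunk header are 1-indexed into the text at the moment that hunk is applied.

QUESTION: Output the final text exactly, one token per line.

Answer: wppny
ojwyp
gfjq
nmppi
tqqx
jvkh
ugyn
jqij

Derivation:
Hunk 1: at line 2 remove [qpttn,hfek,bfuru] add [nmppi,cid,faag] -> 8 lines: wppny ojwyp nmp nmppi cid faag hcn jqij
Hunk 2: at line 3 remove [cid,faag] add [opv,vgn,kigq] -> 9 lines: wppny ojwyp nmp nmppi opv vgn kigq hcn jqij
Hunk 3: at line 1 remove [nmp] add [gfjq] -> 9 lines: wppny ojwyp gfjq nmppi opv vgn kigq hcn jqij
Hunk 4: at line 6 remove [kigq,hcn] add [ugyn] -> 8 lines: wppny ojwyp gfjq nmppi opv vgn ugyn jqij
Hunk 5: at line 4 remove [opv] add [vako] -> 8 lines: wppny ojwyp gfjq nmppi vako vgn ugyn jqij
Hunk 6: at line 4 remove [vako,vgn] add [tqqx,jvkh] -> 8 lines: wppny ojwyp gfjq nmppi tqqx jvkh ugyn jqij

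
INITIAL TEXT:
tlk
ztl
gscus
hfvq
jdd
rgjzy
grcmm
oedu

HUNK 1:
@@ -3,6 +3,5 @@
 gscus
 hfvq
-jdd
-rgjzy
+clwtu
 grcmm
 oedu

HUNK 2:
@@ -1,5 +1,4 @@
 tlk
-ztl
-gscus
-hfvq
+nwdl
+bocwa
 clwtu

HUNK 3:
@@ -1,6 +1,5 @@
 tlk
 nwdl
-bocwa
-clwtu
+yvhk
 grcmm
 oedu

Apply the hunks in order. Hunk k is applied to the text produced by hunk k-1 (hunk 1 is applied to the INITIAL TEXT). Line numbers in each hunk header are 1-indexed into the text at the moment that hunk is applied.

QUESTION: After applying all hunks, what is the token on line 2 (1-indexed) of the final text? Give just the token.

Answer: nwdl

Derivation:
Hunk 1: at line 3 remove [jdd,rgjzy] add [clwtu] -> 7 lines: tlk ztl gscus hfvq clwtu grcmm oedu
Hunk 2: at line 1 remove [ztl,gscus,hfvq] add [nwdl,bocwa] -> 6 lines: tlk nwdl bocwa clwtu grcmm oedu
Hunk 3: at line 1 remove [bocwa,clwtu] add [yvhk] -> 5 lines: tlk nwdl yvhk grcmm oedu
Final line 2: nwdl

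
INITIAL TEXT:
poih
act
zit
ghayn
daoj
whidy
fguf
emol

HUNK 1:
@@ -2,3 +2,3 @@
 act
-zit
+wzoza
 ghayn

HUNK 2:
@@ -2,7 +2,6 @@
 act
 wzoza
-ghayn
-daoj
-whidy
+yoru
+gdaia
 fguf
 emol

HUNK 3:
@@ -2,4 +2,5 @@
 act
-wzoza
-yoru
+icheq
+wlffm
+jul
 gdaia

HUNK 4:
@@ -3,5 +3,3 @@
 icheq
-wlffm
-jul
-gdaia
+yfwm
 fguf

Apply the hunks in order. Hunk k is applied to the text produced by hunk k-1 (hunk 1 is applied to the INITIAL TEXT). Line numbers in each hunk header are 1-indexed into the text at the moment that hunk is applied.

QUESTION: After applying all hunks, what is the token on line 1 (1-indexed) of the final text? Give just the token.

Answer: poih

Derivation:
Hunk 1: at line 2 remove [zit] add [wzoza] -> 8 lines: poih act wzoza ghayn daoj whidy fguf emol
Hunk 2: at line 2 remove [ghayn,daoj,whidy] add [yoru,gdaia] -> 7 lines: poih act wzoza yoru gdaia fguf emol
Hunk 3: at line 2 remove [wzoza,yoru] add [icheq,wlffm,jul] -> 8 lines: poih act icheq wlffm jul gdaia fguf emol
Hunk 4: at line 3 remove [wlffm,jul,gdaia] add [yfwm] -> 6 lines: poih act icheq yfwm fguf emol
Final line 1: poih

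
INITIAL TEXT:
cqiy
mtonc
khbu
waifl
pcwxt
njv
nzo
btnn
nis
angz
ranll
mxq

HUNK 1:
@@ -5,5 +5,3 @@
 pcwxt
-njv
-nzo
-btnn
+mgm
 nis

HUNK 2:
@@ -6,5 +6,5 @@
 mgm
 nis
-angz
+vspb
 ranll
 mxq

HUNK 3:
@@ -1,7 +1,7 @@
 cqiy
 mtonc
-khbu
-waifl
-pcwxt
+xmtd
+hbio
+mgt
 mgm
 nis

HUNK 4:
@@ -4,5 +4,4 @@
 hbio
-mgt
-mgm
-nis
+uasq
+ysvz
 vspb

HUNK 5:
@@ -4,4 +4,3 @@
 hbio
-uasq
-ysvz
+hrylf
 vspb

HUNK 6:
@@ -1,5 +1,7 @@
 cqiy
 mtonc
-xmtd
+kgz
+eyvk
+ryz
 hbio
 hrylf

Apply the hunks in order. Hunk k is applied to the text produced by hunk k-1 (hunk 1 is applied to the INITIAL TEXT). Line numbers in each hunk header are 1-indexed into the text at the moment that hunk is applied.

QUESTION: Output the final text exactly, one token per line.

Hunk 1: at line 5 remove [njv,nzo,btnn] add [mgm] -> 10 lines: cqiy mtonc khbu waifl pcwxt mgm nis angz ranll mxq
Hunk 2: at line 6 remove [angz] add [vspb] -> 10 lines: cqiy mtonc khbu waifl pcwxt mgm nis vspb ranll mxq
Hunk 3: at line 1 remove [khbu,waifl,pcwxt] add [xmtd,hbio,mgt] -> 10 lines: cqiy mtonc xmtd hbio mgt mgm nis vspb ranll mxq
Hunk 4: at line 4 remove [mgt,mgm,nis] add [uasq,ysvz] -> 9 lines: cqiy mtonc xmtd hbio uasq ysvz vspb ranll mxq
Hunk 5: at line 4 remove [uasq,ysvz] add [hrylf] -> 8 lines: cqiy mtonc xmtd hbio hrylf vspb ranll mxq
Hunk 6: at line 1 remove [xmtd] add [kgz,eyvk,ryz] -> 10 lines: cqiy mtonc kgz eyvk ryz hbio hrylf vspb ranll mxq

Answer: cqiy
mtonc
kgz
eyvk
ryz
hbio
hrylf
vspb
ranll
mxq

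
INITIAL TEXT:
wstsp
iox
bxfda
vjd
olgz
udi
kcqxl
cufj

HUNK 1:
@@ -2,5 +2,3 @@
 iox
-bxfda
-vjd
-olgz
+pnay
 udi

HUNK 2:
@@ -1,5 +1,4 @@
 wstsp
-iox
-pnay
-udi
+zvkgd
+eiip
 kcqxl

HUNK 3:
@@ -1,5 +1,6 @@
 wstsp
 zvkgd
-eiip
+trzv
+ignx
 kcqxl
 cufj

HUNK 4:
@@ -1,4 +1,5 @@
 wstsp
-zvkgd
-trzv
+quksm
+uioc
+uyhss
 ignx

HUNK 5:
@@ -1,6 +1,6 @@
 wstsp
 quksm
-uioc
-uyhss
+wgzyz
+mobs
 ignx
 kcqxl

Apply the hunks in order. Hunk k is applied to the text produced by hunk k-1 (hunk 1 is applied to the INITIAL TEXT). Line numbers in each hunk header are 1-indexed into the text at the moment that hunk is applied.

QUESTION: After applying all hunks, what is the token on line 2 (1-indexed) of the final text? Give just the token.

Answer: quksm

Derivation:
Hunk 1: at line 2 remove [bxfda,vjd,olgz] add [pnay] -> 6 lines: wstsp iox pnay udi kcqxl cufj
Hunk 2: at line 1 remove [iox,pnay,udi] add [zvkgd,eiip] -> 5 lines: wstsp zvkgd eiip kcqxl cufj
Hunk 3: at line 1 remove [eiip] add [trzv,ignx] -> 6 lines: wstsp zvkgd trzv ignx kcqxl cufj
Hunk 4: at line 1 remove [zvkgd,trzv] add [quksm,uioc,uyhss] -> 7 lines: wstsp quksm uioc uyhss ignx kcqxl cufj
Hunk 5: at line 1 remove [uioc,uyhss] add [wgzyz,mobs] -> 7 lines: wstsp quksm wgzyz mobs ignx kcqxl cufj
Final line 2: quksm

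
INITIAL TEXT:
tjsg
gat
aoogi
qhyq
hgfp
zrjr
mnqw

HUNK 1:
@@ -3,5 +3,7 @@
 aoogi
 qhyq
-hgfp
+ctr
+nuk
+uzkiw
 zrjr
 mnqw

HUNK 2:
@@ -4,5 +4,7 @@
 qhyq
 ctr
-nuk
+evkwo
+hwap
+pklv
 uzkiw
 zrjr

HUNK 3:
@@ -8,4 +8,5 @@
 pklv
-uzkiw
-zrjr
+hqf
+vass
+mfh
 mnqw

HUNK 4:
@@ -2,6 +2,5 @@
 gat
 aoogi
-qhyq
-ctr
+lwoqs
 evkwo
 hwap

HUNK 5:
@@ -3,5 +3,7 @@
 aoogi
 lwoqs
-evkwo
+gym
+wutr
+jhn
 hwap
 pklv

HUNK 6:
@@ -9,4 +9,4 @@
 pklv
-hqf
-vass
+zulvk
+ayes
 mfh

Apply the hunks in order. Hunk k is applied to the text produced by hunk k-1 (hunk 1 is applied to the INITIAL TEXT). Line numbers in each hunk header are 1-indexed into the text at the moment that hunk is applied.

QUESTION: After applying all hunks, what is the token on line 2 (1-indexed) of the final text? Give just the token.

Hunk 1: at line 3 remove [hgfp] add [ctr,nuk,uzkiw] -> 9 lines: tjsg gat aoogi qhyq ctr nuk uzkiw zrjr mnqw
Hunk 2: at line 4 remove [nuk] add [evkwo,hwap,pklv] -> 11 lines: tjsg gat aoogi qhyq ctr evkwo hwap pklv uzkiw zrjr mnqw
Hunk 3: at line 8 remove [uzkiw,zrjr] add [hqf,vass,mfh] -> 12 lines: tjsg gat aoogi qhyq ctr evkwo hwap pklv hqf vass mfh mnqw
Hunk 4: at line 2 remove [qhyq,ctr] add [lwoqs] -> 11 lines: tjsg gat aoogi lwoqs evkwo hwap pklv hqf vass mfh mnqw
Hunk 5: at line 3 remove [evkwo] add [gym,wutr,jhn] -> 13 lines: tjsg gat aoogi lwoqs gym wutr jhn hwap pklv hqf vass mfh mnqw
Hunk 6: at line 9 remove [hqf,vass] add [zulvk,ayes] -> 13 lines: tjsg gat aoogi lwoqs gym wutr jhn hwap pklv zulvk ayes mfh mnqw
Final line 2: gat

Answer: gat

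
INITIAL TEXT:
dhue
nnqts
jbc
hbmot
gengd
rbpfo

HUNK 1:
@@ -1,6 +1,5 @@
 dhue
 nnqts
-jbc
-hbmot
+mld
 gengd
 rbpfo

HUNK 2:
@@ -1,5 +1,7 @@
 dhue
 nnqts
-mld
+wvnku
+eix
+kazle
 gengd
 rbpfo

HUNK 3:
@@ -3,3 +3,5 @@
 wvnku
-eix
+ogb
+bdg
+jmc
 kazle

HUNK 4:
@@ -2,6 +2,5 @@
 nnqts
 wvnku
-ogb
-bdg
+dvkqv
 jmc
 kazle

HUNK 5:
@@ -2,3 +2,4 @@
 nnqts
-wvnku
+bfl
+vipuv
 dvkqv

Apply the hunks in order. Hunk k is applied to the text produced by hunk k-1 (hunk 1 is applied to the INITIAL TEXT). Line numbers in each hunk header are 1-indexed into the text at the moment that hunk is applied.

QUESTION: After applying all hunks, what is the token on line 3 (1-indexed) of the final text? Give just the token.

Answer: bfl

Derivation:
Hunk 1: at line 1 remove [jbc,hbmot] add [mld] -> 5 lines: dhue nnqts mld gengd rbpfo
Hunk 2: at line 1 remove [mld] add [wvnku,eix,kazle] -> 7 lines: dhue nnqts wvnku eix kazle gengd rbpfo
Hunk 3: at line 3 remove [eix] add [ogb,bdg,jmc] -> 9 lines: dhue nnqts wvnku ogb bdg jmc kazle gengd rbpfo
Hunk 4: at line 2 remove [ogb,bdg] add [dvkqv] -> 8 lines: dhue nnqts wvnku dvkqv jmc kazle gengd rbpfo
Hunk 5: at line 2 remove [wvnku] add [bfl,vipuv] -> 9 lines: dhue nnqts bfl vipuv dvkqv jmc kazle gengd rbpfo
Final line 3: bfl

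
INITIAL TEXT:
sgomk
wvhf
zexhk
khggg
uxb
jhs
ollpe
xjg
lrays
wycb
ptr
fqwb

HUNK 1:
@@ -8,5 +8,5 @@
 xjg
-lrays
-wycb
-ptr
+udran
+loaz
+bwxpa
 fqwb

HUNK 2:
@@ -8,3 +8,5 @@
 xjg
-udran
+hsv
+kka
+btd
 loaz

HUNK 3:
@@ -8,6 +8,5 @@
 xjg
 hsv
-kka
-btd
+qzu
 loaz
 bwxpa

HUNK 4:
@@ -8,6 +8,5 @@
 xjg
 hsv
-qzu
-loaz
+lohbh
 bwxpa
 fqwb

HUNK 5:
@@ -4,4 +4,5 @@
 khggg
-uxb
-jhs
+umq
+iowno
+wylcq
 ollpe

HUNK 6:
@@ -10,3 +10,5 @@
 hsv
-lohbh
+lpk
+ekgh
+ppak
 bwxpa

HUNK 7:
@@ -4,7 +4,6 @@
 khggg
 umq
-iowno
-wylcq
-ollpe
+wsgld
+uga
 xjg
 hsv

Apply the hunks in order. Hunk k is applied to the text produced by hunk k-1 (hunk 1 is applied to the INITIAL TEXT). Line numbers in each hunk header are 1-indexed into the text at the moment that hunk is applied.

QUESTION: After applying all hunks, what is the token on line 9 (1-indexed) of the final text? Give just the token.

Hunk 1: at line 8 remove [lrays,wycb,ptr] add [udran,loaz,bwxpa] -> 12 lines: sgomk wvhf zexhk khggg uxb jhs ollpe xjg udran loaz bwxpa fqwb
Hunk 2: at line 8 remove [udran] add [hsv,kka,btd] -> 14 lines: sgomk wvhf zexhk khggg uxb jhs ollpe xjg hsv kka btd loaz bwxpa fqwb
Hunk 3: at line 8 remove [kka,btd] add [qzu] -> 13 lines: sgomk wvhf zexhk khggg uxb jhs ollpe xjg hsv qzu loaz bwxpa fqwb
Hunk 4: at line 8 remove [qzu,loaz] add [lohbh] -> 12 lines: sgomk wvhf zexhk khggg uxb jhs ollpe xjg hsv lohbh bwxpa fqwb
Hunk 5: at line 4 remove [uxb,jhs] add [umq,iowno,wylcq] -> 13 lines: sgomk wvhf zexhk khggg umq iowno wylcq ollpe xjg hsv lohbh bwxpa fqwb
Hunk 6: at line 10 remove [lohbh] add [lpk,ekgh,ppak] -> 15 lines: sgomk wvhf zexhk khggg umq iowno wylcq ollpe xjg hsv lpk ekgh ppak bwxpa fqwb
Hunk 7: at line 4 remove [iowno,wylcq,ollpe] add [wsgld,uga] -> 14 lines: sgomk wvhf zexhk khggg umq wsgld uga xjg hsv lpk ekgh ppak bwxpa fqwb
Final line 9: hsv

Answer: hsv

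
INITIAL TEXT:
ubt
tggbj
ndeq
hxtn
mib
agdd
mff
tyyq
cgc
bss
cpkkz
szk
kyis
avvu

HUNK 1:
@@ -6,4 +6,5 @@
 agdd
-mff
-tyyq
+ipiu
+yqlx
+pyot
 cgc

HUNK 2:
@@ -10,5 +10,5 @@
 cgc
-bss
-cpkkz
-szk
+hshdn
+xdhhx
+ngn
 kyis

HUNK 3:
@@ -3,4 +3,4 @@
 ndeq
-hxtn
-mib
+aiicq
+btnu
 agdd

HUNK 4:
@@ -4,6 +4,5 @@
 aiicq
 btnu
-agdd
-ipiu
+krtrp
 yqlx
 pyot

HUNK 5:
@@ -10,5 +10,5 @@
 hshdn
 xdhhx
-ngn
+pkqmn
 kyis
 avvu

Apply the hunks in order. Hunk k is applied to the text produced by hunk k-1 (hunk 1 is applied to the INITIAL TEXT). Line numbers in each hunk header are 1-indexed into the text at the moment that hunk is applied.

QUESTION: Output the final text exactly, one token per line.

Answer: ubt
tggbj
ndeq
aiicq
btnu
krtrp
yqlx
pyot
cgc
hshdn
xdhhx
pkqmn
kyis
avvu

Derivation:
Hunk 1: at line 6 remove [mff,tyyq] add [ipiu,yqlx,pyot] -> 15 lines: ubt tggbj ndeq hxtn mib agdd ipiu yqlx pyot cgc bss cpkkz szk kyis avvu
Hunk 2: at line 10 remove [bss,cpkkz,szk] add [hshdn,xdhhx,ngn] -> 15 lines: ubt tggbj ndeq hxtn mib agdd ipiu yqlx pyot cgc hshdn xdhhx ngn kyis avvu
Hunk 3: at line 3 remove [hxtn,mib] add [aiicq,btnu] -> 15 lines: ubt tggbj ndeq aiicq btnu agdd ipiu yqlx pyot cgc hshdn xdhhx ngn kyis avvu
Hunk 4: at line 4 remove [agdd,ipiu] add [krtrp] -> 14 lines: ubt tggbj ndeq aiicq btnu krtrp yqlx pyot cgc hshdn xdhhx ngn kyis avvu
Hunk 5: at line 10 remove [ngn] add [pkqmn] -> 14 lines: ubt tggbj ndeq aiicq btnu krtrp yqlx pyot cgc hshdn xdhhx pkqmn kyis avvu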